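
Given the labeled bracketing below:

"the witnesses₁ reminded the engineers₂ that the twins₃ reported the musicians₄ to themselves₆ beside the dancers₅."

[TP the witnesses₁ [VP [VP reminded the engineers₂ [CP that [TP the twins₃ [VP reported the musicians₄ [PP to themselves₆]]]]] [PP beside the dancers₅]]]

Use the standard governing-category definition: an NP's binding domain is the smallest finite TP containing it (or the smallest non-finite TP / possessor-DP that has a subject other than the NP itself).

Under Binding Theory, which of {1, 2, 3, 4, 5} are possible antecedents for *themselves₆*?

{3, 4}

*themselves* is an anaphor, so Principle A applies: it must be bound in its binding domain.
Binding domain of *themselves₆*: the embedded TP, whose subject is the twins₃.
*the witnesses₁* c-commands the anaphor but is outside its binding domain → cannot satisfy Principle A.
*the engineers₂* c-commands the anaphor but is outside its binding domain → cannot satisfy Principle A.
*the twins₃* c-commands the anaphor within its binding domain → licit binder.
*the musicians₄* c-commands the anaphor within its binding domain → licit binder.
*the dancers₅* does not c-command the anaphor → cannot bind it.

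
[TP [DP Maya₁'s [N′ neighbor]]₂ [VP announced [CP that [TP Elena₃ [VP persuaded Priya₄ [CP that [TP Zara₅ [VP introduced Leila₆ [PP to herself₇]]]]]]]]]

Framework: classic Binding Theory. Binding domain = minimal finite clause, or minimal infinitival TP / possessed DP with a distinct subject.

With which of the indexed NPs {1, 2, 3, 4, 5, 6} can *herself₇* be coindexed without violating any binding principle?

*herself* is an anaphor, so Principle A applies: it must be bound in its binding domain.
Binding domain of *herself₇*: the embedded TP, whose subject is Zara₅.
*Maya₁* does not c-command the anaphor → cannot bind it.
*[Maya₁'s neighbor]₂* c-commands the anaphor but is outside its binding domain → cannot satisfy Principle A.
*Elena₃* c-commands the anaphor but is outside its binding domain → cannot satisfy Principle A.
*Priya₄* c-commands the anaphor but is outside its binding domain → cannot satisfy Principle A.
*Zara₅* c-commands the anaphor within its binding domain → licit binder.
*Leila₆* c-commands the anaphor within its binding domain → licit binder.

{5, 6}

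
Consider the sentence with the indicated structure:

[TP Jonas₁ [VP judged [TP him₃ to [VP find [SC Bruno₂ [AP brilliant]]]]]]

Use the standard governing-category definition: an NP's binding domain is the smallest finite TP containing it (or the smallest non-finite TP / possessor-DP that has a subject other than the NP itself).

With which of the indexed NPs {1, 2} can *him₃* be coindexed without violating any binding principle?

*him* is a pronoun, so Principle B applies: it must be free in its binding domain.
Binding domain of *him₃*: the matrix TP, whose subject is Jonas₁.
*Jonas₁* c-commands the pronoun within its binding domain → coindexation would violate Principle B.
*Bruno₂*: the pronoun c-commands this R-expression → coindexation would violate Principle C on *Bruno₂*.

none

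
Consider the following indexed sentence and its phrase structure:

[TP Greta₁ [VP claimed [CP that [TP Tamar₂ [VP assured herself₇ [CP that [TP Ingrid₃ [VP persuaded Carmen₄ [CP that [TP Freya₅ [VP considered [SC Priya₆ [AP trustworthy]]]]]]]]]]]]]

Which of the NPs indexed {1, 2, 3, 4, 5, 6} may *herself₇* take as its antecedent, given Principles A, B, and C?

*herself* is an anaphor, so Principle A applies: it must be bound in its binding domain.
Binding domain of *herself₇*: the embedded TP, whose subject is Tamar₂.
*Greta₁* c-commands the anaphor but is outside its binding domain → cannot satisfy Principle A.
*Tamar₂* c-commands the anaphor within its binding domain → licit binder.
*Ingrid₃* does not c-command the anaphor → cannot bind it.
*Carmen₄* does not c-command the anaphor → cannot bind it.
*Freya₅* does not c-command the anaphor → cannot bind it.
*Priya₆* does not c-command the anaphor → cannot bind it.

{2}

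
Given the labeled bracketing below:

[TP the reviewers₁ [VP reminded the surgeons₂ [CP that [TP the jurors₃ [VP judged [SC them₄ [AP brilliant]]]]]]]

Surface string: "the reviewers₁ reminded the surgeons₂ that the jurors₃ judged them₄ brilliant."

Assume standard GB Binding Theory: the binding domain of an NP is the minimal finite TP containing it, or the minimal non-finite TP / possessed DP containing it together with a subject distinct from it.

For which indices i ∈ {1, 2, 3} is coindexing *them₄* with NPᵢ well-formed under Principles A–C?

{1, 2}

*them* is a pronoun, so Principle B applies: it must be free in its binding domain.
Binding domain of *them₄*: the embedded TP, whose subject is the jurors₃.
*the reviewers₁* c-commands the pronoun but from outside its binding domain, and is not c-commanded by it → coindexation permitted.
*the surgeons₂* c-commands the pronoun but from outside its binding domain, and is not c-commanded by it → coindexation permitted.
*the jurors₃* c-commands the pronoun within its binding domain → coindexation would violate Principle B.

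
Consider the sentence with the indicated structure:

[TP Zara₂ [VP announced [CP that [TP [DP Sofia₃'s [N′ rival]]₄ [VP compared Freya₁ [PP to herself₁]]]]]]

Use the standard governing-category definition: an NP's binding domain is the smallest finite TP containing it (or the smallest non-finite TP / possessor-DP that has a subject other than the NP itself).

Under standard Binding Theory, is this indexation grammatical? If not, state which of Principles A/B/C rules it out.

The two coindexed NPs are *Freya₁* and *herself₁*.
*herself₁* is an anaphor; its binding domain is the embedded TP, whose subject is [Sofia₃'s rival]₄. *Freya₁* c-commands it within that domain and shares its index, so Principle A is satisfied.
*Freya₁* is an R-expression; *herself₁* does not c-command it, and no other NP shares its index, so Principle C is satisfied.
All principles are respected.

grammatical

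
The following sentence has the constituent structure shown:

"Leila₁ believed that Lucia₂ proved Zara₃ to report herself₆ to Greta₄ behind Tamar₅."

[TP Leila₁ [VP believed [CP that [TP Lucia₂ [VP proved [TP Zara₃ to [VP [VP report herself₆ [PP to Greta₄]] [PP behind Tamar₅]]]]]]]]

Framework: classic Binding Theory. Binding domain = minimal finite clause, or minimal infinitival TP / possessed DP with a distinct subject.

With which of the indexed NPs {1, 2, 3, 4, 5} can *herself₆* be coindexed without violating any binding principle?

{3}

*herself* is an anaphor, so Principle A applies: it must be bound in its binding domain.
Binding domain of *herself₆*: the embedded TP, whose subject is Zara₃.
*Leila₁* c-commands the anaphor but is outside its binding domain → cannot satisfy Principle A.
*Lucia₂* c-commands the anaphor but is outside its binding domain → cannot satisfy Principle A.
*Zara₃* c-commands the anaphor within its binding domain → licit binder.
*Greta₄* does not c-command the anaphor → cannot bind it.
*Tamar₅* does not c-command the anaphor → cannot bind it.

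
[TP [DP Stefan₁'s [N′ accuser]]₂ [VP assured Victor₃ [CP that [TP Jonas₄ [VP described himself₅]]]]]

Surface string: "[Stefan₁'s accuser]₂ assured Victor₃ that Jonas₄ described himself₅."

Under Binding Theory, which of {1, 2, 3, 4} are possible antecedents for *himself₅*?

{4}

*himself* is an anaphor, so Principle A applies: it must be bound in its binding domain.
Binding domain of *himself₅*: the embedded TP, whose subject is Jonas₄.
*Stefan₁* does not c-command the anaphor → cannot bind it.
*[Stefan₁'s accuser]₂* c-commands the anaphor but is outside its binding domain → cannot satisfy Principle A.
*Victor₃* c-commands the anaphor but is outside its binding domain → cannot satisfy Principle A.
*Jonas₄* c-commands the anaphor within its binding domain → licit binder.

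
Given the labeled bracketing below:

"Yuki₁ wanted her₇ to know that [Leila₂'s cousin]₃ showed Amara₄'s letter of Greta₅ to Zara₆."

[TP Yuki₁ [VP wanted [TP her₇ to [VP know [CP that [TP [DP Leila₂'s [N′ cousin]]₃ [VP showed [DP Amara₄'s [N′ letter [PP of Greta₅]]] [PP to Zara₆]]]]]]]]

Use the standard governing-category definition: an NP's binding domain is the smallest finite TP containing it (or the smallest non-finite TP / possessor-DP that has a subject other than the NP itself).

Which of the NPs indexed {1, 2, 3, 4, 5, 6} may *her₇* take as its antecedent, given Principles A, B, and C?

none

*her* is a pronoun, so Principle B applies: it must be free in its binding domain.
Binding domain of *her₇*: the matrix TP, whose subject is Yuki₁.
*Yuki₁* c-commands the pronoun within its binding domain → coindexation would violate Principle B.
*Leila₂*: the pronoun c-commands this R-expression → coindexation would violate Principle C on *Leila₂*.
*[Leila₂'s cousin]₃*: the pronoun c-commands this R-expression → coindexation would violate Principle C on *[Leila₂'s cousin]₃*.
*Amara₄*: the pronoun c-commands this R-expression → coindexation would violate Principle C on *Amara₄*.
*Greta₅*: the pronoun c-commands this R-expression → coindexation would violate Principle C on *Greta₅*.
*Zara₆*: the pronoun c-commands this R-expression → coindexation would violate Principle C on *Zara₆*.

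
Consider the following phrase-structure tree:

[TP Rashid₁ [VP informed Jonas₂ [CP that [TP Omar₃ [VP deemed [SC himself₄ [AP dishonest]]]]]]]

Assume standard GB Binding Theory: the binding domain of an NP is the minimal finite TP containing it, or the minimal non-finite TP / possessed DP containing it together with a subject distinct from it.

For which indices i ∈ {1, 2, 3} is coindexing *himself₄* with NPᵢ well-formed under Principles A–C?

{3}

*himself* is an anaphor, so Principle A applies: it must be bound in its binding domain.
Binding domain of *himself₄*: the embedded TP, whose subject is Omar₃.
*Rashid₁* c-commands the anaphor but is outside its binding domain → cannot satisfy Principle A.
*Jonas₂* c-commands the anaphor but is outside its binding domain → cannot satisfy Principle A.
*Omar₃* c-commands the anaphor within its binding domain → licit binder.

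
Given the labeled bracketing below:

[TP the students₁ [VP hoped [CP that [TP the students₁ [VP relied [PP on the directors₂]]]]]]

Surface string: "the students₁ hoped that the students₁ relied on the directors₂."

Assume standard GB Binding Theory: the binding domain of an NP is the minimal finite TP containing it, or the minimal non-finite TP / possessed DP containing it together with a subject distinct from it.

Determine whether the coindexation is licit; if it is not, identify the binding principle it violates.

The two coindexed NPs are *the students₁* (the higher occurrence) and *the students₁* (the lower occurrence).
*the students₁* (the lower occurrence) is an R-expression. Principle C requires it to be free everywhere.
*the students₁* (the higher occurrence) c-commands it and carries the same index.
The R-expression is bound → Principle C violation.

Principle C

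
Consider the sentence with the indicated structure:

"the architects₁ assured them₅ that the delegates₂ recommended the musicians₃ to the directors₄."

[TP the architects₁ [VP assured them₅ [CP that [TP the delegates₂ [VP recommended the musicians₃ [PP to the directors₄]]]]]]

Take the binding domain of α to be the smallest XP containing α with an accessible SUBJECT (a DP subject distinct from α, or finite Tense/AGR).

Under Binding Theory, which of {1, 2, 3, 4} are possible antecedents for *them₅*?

*them* is a pronoun, so Principle B applies: it must be free in its binding domain.
Binding domain of *them₅*: the matrix TP, whose subject is the architects₁.
*the architects₁* c-commands the pronoun within its binding domain → coindexation would violate Principle B.
*the delegates₂*: the pronoun c-commands this R-expression → coindexation would violate Principle C on *the delegates₂*.
*the musicians₃*: the pronoun c-commands this R-expression → coindexation would violate Principle C on *the musicians₃*.
*the directors₄*: the pronoun c-commands this R-expression → coindexation would violate Principle C on *the directors₄*.

none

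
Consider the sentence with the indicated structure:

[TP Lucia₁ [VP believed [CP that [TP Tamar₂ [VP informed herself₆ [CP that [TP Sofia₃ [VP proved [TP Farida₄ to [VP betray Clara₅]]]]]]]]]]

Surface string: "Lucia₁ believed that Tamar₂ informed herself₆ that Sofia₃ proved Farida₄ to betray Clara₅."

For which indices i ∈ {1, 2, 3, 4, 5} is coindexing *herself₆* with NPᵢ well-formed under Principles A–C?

*herself* is an anaphor, so Principle A applies: it must be bound in its binding domain.
Binding domain of *herself₆*: the embedded TP, whose subject is Tamar₂.
*Lucia₁* c-commands the anaphor but is outside its binding domain → cannot satisfy Principle A.
*Tamar₂* c-commands the anaphor within its binding domain → licit binder.
*Sofia₃* does not c-command the anaphor → cannot bind it.
*Farida₄* does not c-command the anaphor → cannot bind it.
*Clara₅* does not c-command the anaphor → cannot bind it.

{2}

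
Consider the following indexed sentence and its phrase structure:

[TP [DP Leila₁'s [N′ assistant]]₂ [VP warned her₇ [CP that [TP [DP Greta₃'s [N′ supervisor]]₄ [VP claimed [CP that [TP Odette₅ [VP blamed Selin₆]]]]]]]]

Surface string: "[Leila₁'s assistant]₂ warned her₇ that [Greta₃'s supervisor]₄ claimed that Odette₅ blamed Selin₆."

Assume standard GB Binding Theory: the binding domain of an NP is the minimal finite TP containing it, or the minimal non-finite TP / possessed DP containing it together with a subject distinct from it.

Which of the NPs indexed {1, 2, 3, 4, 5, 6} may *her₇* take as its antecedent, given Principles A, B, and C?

{1}

*her* is a pronoun, so Principle B applies: it must be free in its binding domain.
Binding domain of *her₇*: the matrix TP, whose subject is [Leila₁'s assistant]₂.
*Leila₁* and the pronoun do not c-command one another → neither Principle B nor Principle C is at stake; coindexation permitted.
*[Leila₁'s assistant]₂* c-commands the pronoun within its binding domain → coindexation would violate Principle B.
*Greta₃*: the pronoun c-commands this R-expression → coindexation would violate Principle C on *Greta₃*.
*[Greta₃'s supervisor]₄*: the pronoun c-commands this R-expression → coindexation would violate Principle C on *[Greta₃'s supervisor]₄*.
*Odette₅*: the pronoun c-commands this R-expression → coindexation would violate Principle C on *Odette₅*.
*Selin₆*: the pronoun c-commands this R-expression → coindexation would violate Principle C on *Selin₆*.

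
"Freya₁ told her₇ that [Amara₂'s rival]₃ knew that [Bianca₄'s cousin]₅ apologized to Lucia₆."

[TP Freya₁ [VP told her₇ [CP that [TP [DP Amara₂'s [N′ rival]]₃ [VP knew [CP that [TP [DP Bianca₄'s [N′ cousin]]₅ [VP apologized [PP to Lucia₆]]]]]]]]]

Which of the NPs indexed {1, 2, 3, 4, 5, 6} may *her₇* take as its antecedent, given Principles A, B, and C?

*her* is a pronoun, so Principle B applies: it must be free in its binding domain.
Binding domain of *her₇*: the matrix TP, whose subject is Freya₁.
*Freya₁* c-commands the pronoun within its binding domain → coindexation would violate Principle B.
*Amara₂*: the pronoun c-commands this R-expression → coindexation would violate Principle C on *Amara₂*.
*[Amara₂'s rival]₃*: the pronoun c-commands this R-expression → coindexation would violate Principle C on *[Amara₂'s rival]₃*.
*Bianca₄*: the pronoun c-commands this R-expression → coindexation would violate Principle C on *Bianca₄*.
*[Bianca₄'s cousin]₅*: the pronoun c-commands this R-expression → coindexation would violate Principle C on *[Bianca₄'s cousin]₅*.
*Lucia₆*: the pronoun c-commands this R-expression → coindexation would violate Principle C on *Lucia₆*.

none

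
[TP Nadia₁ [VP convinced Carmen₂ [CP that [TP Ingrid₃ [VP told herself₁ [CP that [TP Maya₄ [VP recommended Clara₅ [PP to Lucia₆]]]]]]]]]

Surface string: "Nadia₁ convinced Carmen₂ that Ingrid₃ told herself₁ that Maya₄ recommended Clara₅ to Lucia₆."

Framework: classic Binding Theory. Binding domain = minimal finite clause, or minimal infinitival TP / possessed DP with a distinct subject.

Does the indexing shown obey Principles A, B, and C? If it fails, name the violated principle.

The two coindexed NPs are *Nadia₁* and *herself₁*.
*herself₁* is an anaphor. Principle A requires it to be bound within its binding domain — the embedded TP, whose subject is Ingrid₃.
Within that domain it is c-commanded by *Ingrid₃*, which does not share its index.
*Nadia₁* does c-command the anaphor, but from outside its binding domain.
The anaphor is unbound in its domain → Principle A violation.

Principle A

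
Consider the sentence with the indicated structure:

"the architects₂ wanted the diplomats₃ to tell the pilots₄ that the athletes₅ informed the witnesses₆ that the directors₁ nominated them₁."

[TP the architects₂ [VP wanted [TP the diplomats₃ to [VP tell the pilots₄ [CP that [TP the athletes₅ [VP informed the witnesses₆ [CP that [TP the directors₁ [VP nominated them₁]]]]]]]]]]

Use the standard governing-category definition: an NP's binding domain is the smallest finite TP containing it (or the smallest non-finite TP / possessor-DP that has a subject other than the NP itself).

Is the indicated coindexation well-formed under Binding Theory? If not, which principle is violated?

The two coindexed NPs are *the directors₁* and *them₁*.
*them₁* is a pronoun. Its binding domain is the embedded TP, whose subject is the directors₁.
*the directors₁* c-commands it within that domain and carries the same index.
The pronoun is locally bound → Principle B violation.

Principle B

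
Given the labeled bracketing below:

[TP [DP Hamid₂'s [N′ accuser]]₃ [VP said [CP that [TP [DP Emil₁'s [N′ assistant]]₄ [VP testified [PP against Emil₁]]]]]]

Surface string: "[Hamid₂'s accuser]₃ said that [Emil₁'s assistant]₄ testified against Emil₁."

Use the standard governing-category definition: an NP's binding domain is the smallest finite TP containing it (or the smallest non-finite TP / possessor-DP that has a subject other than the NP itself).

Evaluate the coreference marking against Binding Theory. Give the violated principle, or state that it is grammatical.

The two coindexed NPs are *Emil₁* and *Emil₁*.
*Emil₁* is an R-expression; no coindexed NP c-commands it, so Principle C holds.
*Emil₁* is an R-expression; *Emil₁* does not c-command it, and no other NP shares its index, so Principle C is satisfied.
All principles are respected.

grammatical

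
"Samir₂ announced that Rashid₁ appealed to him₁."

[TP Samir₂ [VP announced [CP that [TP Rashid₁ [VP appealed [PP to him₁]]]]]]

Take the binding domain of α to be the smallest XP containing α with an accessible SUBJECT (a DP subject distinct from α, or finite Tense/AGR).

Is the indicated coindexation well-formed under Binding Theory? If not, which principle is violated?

Principle B

The two coindexed NPs are *Rashid₁* and *him₁*.
*him₁* is a pronoun. Its binding domain is the embedded TP, whose subject is Rashid₁.
*Rashid₁* c-commands it within that domain and carries the same index.
The pronoun is locally bound → Principle B violation.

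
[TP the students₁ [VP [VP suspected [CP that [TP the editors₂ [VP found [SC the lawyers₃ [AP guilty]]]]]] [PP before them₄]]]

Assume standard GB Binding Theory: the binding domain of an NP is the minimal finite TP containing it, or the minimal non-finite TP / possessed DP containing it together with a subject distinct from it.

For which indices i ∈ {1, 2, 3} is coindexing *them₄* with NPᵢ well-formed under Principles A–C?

*them* is a pronoun, so Principle B applies: it must be free in its binding domain.
Binding domain of *them₄*: the matrix TP, whose subject is the students₁.
*the students₁* c-commands the pronoun within its binding domain → coindexation would violate Principle B.
*the editors₂* and the pronoun do not c-command one another → neither Principle B nor Principle C is at stake; coindexation permitted.
*the lawyers₃* and the pronoun do not c-command one another → neither Principle B nor Principle C is at stake; coindexation permitted.

{2, 3}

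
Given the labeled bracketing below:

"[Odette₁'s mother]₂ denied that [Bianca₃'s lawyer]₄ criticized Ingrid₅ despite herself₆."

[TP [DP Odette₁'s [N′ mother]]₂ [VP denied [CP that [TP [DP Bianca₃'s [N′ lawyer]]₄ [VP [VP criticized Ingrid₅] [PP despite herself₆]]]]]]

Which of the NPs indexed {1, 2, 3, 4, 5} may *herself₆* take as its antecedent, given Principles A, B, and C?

*herself* is an anaphor, so Principle A applies: it must be bound in its binding domain.
Binding domain of *herself₆*: the embedded TP, whose subject is [Bianca₃'s lawyer]₄.
*Odette₁* does not c-command the anaphor → cannot bind it.
*[Odette₁'s mother]₂* c-commands the anaphor but is outside its binding domain → cannot satisfy Principle A.
*Bianca₃* does not c-command the anaphor → cannot bind it.
*[Bianca₃'s lawyer]₄* c-commands the anaphor within its binding domain → licit binder.
*Ingrid₅* does not c-command the anaphor → cannot bind it.

{4}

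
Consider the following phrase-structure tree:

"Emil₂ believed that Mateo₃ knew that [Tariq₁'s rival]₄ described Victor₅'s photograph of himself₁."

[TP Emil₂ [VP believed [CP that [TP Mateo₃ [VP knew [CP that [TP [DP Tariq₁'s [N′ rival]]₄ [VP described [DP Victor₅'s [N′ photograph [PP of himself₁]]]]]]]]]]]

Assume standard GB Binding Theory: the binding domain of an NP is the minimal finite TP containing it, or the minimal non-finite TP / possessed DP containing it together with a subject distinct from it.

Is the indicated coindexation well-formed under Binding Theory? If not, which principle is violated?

Principle A

The two coindexed NPs are *Tariq₁* and *himself₁*.
*himself₁* is an anaphor. Principle A requires it to be bound within its binding domain — the possessed DP, whose subject is Victor₅.
Within that domain it is c-commanded by *Victor₅*, which does not share its index.
*Tariq₁* does not c-command the anaphor at all.
The anaphor is unbound in its domain → Principle A violation.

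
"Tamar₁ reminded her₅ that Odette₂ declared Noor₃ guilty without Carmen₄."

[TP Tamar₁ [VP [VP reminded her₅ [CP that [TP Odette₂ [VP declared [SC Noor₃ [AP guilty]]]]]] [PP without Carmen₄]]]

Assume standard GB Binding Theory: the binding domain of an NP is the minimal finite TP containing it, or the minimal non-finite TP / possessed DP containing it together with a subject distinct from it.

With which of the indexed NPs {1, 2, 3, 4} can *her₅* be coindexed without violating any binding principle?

{4}

*her* is a pronoun, so Principle B applies: it must be free in its binding domain.
Binding domain of *her₅*: the matrix TP, whose subject is Tamar₁.
*Tamar₁* c-commands the pronoun within its binding domain → coindexation would violate Principle B.
*Odette₂*: the pronoun c-commands this R-expression → coindexation would violate Principle C on *Odette₂*.
*Noor₃*: the pronoun c-commands this R-expression → coindexation would violate Principle C on *Noor₃*.
*Carmen₄* and the pronoun do not c-command one another → neither Principle B nor Principle C is at stake; coindexation permitted.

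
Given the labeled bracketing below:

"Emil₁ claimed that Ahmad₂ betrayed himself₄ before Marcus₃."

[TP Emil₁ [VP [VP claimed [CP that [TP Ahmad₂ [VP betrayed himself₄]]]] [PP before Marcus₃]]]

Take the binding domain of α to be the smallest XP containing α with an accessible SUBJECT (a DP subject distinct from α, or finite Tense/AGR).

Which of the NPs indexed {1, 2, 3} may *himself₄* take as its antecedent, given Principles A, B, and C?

{2}

*himself* is an anaphor, so Principle A applies: it must be bound in its binding domain.
Binding domain of *himself₄*: the embedded TP, whose subject is Ahmad₂.
*Emil₁* c-commands the anaphor but is outside its binding domain → cannot satisfy Principle A.
*Ahmad₂* c-commands the anaphor within its binding domain → licit binder.
*Marcus₃* does not c-command the anaphor → cannot bind it.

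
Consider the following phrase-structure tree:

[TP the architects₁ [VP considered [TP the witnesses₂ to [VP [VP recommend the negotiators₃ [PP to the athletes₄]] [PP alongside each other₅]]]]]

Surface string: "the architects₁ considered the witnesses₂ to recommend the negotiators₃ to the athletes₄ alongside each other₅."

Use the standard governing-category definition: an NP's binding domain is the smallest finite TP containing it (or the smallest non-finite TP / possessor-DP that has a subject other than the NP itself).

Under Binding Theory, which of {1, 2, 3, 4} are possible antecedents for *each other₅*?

*each other* is an anaphor, so Principle A applies: it must be bound in its binding domain.
Binding domain of *each other₅*: the embedded TP, whose subject is the witnesses₂.
*the architects₁* c-commands the anaphor but is outside its binding domain → cannot satisfy Principle A.
*the witnesses₂* c-commands the anaphor within its binding domain → licit binder.
*the negotiators₃* does not c-command the anaphor → cannot bind it.
*the athletes₄* does not c-command the anaphor → cannot bind it.

{2}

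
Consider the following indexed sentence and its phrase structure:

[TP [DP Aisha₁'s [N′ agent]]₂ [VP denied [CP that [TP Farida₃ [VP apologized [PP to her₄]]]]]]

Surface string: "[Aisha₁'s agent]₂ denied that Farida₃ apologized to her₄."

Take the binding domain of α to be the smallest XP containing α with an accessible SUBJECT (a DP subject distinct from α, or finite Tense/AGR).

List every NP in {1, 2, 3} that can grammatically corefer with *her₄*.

*her* is a pronoun, so Principle B applies: it must be free in its binding domain.
Binding domain of *her₄*: the embedded TP, whose subject is Farida₃.
*Aisha₁* and the pronoun do not c-command one another → neither Principle B nor Principle C is at stake; coindexation permitted.
*[Aisha₁'s agent]₂* c-commands the pronoun but from outside its binding domain, and is not c-commanded by it → coindexation permitted.
*Farida₃* c-commands the pronoun within its binding domain → coindexation would violate Principle B.

{1, 2}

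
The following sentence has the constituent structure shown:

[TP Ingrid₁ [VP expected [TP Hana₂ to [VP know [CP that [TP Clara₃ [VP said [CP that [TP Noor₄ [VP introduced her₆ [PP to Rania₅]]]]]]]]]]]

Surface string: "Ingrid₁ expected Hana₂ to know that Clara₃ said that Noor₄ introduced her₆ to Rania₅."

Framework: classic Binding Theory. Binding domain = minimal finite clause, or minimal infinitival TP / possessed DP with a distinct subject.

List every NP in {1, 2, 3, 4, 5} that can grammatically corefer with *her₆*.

*her* is a pronoun, so Principle B applies: it must be free in its binding domain.
Binding domain of *her₆*: the embedded TP, whose subject is Noor₄.
*Ingrid₁* c-commands the pronoun but from outside its binding domain, and is not c-commanded by it → coindexation permitted.
*Hana₂* c-commands the pronoun but from outside its binding domain, and is not c-commanded by it → coindexation permitted.
*Clara₃* c-commands the pronoun but from outside its binding domain, and is not c-commanded by it → coindexation permitted.
*Noor₄* c-commands the pronoun within its binding domain → coindexation would violate Principle B.
*Rania₅*: the pronoun c-commands this R-expression → coindexation would violate Principle C on *Rania₅*.

{1, 2, 3}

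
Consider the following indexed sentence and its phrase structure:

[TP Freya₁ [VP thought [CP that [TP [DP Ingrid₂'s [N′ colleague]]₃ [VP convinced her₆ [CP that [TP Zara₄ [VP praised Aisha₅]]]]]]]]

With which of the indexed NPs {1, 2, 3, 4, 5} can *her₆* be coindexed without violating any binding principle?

{1, 2}

*her* is a pronoun, so Principle B applies: it must be free in its binding domain.
Binding domain of *her₆*: the embedded TP, whose subject is [Ingrid₂'s colleague]₃.
*Freya₁* c-commands the pronoun but from outside its binding domain, and is not c-commanded by it → coindexation permitted.
*Ingrid₂* and the pronoun do not c-command one another → neither Principle B nor Principle C is at stake; coindexation permitted.
*[Ingrid₂'s colleague]₃* c-commands the pronoun within its binding domain → coindexation would violate Principle B.
*Zara₄*: the pronoun c-commands this R-expression → coindexation would violate Principle C on *Zara₄*.
*Aisha₅*: the pronoun c-commands this R-expression → coindexation would violate Principle C on *Aisha₅*.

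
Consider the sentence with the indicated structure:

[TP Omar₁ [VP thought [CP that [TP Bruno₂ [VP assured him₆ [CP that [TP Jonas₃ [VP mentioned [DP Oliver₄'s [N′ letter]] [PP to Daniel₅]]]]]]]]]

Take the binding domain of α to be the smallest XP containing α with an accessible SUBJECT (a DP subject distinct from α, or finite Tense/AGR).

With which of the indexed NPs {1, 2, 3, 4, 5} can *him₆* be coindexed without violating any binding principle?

*him* is a pronoun, so Principle B applies: it must be free in its binding domain.
Binding domain of *him₆*: the embedded TP, whose subject is Bruno₂.
*Omar₁* c-commands the pronoun but from outside its binding domain, and is not c-commanded by it → coindexation permitted.
*Bruno₂* c-commands the pronoun within its binding domain → coindexation would violate Principle B.
*Jonas₃*: the pronoun c-commands this R-expression → coindexation would violate Principle C on *Jonas₃*.
*Oliver₄*: the pronoun c-commands this R-expression → coindexation would violate Principle C on *Oliver₄*.
*Daniel₅*: the pronoun c-commands this R-expression → coindexation would violate Principle C on *Daniel₅*.

{1}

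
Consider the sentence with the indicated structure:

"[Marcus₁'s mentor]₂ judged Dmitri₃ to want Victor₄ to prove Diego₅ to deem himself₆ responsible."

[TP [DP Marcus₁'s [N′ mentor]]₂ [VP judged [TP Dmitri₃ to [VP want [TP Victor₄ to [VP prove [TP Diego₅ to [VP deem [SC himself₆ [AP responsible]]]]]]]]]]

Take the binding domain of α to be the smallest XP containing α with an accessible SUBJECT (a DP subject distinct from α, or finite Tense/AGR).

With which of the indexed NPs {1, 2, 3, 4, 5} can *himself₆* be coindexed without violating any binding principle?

*himself* is an anaphor, so Principle A applies: it must be bound in its binding domain.
Binding domain of *himself₆*: the embedded TP, whose subject is Diego₅.
*Marcus₁* does not c-command the anaphor → cannot bind it.
*[Marcus₁'s mentor]₂* c-commands the anaphor but is outside its binding domain → cannot satisfy Principle A.
*Dmitri₃* c-commands the anaphor but is outside its binding domain → cannot satisfy Principle A.
*Victor₄* c-commands the anaphor but is outside its binding domain → cannot satisfy Principle A.
*Diego₅* c-commands the anaphor within its binding domain → licit binder.

{5}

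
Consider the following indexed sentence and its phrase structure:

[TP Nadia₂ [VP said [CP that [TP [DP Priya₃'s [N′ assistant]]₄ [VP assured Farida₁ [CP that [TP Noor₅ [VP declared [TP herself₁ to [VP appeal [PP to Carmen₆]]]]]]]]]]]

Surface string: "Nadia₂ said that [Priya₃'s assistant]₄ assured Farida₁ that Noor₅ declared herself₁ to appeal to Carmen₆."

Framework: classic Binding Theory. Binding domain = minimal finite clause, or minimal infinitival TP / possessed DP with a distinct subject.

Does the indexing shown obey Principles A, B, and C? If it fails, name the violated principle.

The two coindexed NPs are *Farida₁* and *herself₁*.
*herself₁* is an anaphor. Principle A requires it to be bound within its binding domain — the embedded TP, whose subject is Noor₅.
Within that domain it is c-commanded by *Noor₅*, which does not share its index.
*Farida₁* does c-command the anaphor, but from outside its binding domain.
The anaphor is unbound in its domain → Principle A violation.

Principle A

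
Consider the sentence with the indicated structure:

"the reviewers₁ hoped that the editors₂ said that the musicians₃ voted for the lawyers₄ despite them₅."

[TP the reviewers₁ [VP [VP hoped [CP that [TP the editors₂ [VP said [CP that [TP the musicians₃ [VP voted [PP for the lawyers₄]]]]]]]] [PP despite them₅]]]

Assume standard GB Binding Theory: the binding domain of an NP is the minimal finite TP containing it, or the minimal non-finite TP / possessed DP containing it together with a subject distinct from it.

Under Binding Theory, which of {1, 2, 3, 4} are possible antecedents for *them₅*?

*them* is a pronoun, so Principle B applies: it must be free in its binding domain.
Binding domain of *them₅*: the matrix TP, whose subject is the reviewers₁.
*the reviewers₁* c-commands the pronoun within its binding domain → coindexation would violate Principle B.
*the editors₂* and the pronoun do not c-command one another → neither Principle B nor Principle C is at stake; coindexation permitted.
*the musicians₃* and the pronoun do not c-command one another → neither Principle B nor Principle C is at stake; coindexation permitted.
*the lawyers₄* and the pronoun do not c-command one another → neither Principle B nor Principle C is at stake; coindexation permitted.

{2, 3, 4}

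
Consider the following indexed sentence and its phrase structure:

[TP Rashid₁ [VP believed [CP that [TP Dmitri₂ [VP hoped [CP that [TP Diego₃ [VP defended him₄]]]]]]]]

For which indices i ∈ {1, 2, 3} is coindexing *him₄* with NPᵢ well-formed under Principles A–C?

{1, 2}

*him* is a pronoun, so Principle B applies: it must be free in its binding domain.
Binding domain of *him₄*: the embedded TP, whose subject is Diego₃.
*Rashid₁* c-commands the pronoun but from outside its binding domain, and is not c-commanded by it → coindexation permitted.
*Dmitri₂* c-commands the pronoun but from outside its binding domain, and is not c-commanded by it → coindexation permitted.
*Diego₃* c-commands the pronoun within its binding domain → coindexation would violate Principle B.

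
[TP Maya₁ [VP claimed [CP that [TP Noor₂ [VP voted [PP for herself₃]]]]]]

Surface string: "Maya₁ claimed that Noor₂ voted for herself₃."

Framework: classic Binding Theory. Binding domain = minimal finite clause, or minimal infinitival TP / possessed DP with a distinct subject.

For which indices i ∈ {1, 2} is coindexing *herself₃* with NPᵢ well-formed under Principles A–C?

{2}

*herself* is an anaphor, so Principle A applies: it must be bound in its binding domain.
Binding domain of *herself₃*: the embedded TP, whose subject is Noor₂.
*Maya₁* c-commands the anaphor but is outside its binding domain → cannot satisfy Principle A.
*Noor₂* c-commands the anaphor within its binding domain → licit binder.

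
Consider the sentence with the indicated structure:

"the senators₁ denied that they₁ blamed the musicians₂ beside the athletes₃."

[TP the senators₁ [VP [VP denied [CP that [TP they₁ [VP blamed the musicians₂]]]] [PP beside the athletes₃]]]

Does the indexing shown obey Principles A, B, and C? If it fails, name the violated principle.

The two coindexed NPs are *the senators₁* and *they₁*.
*they₁* is a pronoun; nothing c-commands it within its binding domain (the embedded TP.), so Principle B holds trivially.
*the senators₁* is an R-expression; *they₁* does not c-command it, and no other NP shares its index, so Principle C is satisfied.
All principles are respected.

grammatical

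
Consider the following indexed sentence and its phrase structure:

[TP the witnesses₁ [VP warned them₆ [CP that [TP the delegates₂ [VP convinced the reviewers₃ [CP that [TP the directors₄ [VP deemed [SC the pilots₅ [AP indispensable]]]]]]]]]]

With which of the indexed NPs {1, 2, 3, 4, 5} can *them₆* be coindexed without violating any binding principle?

none

*them* is a pronoun, so Principle B applies: it must be free in its binding domain.
Binding domain of *them₆*: the matrix TP, whose subject is the witnesses₁.
*the witnesses₁* c-commands the pronoun within its binding domain → coindexation would violate Principle B.
*the delegates₂*: the pronoun c-commands this R-expression → coindexation would violate Principle C on *the delegates₂*.
*the reviewers₃*: the pronoun c-commands this R-expression → coindexation would violate Principle C on *the reviewers₃*.
*the directors₄*: the pronoun c-commands this R-expression → coindexation would violate Principle C on *the directors₄*.
*the pilots₅*: the pronoun c-commands this R-expression → coindexation would violate Principle C on *the pilots₅*.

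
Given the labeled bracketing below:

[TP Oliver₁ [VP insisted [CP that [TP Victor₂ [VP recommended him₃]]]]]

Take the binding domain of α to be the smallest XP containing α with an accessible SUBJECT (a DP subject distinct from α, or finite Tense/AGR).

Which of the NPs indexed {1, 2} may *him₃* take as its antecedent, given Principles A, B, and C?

{1}

*him* is a pronoun, so Principle B applies: it must be free in its binding domain.
Binding domain of *him₃*: the embedded TP, whose subject is Victor₂.
*Oliver₁* c-commands the pronoun but from outside its binding domain, and is not c-commanded by it → coindexation permitted.
*Victor₂* c-commands the pronoun within its binding domain → coindexation would violate Principle B.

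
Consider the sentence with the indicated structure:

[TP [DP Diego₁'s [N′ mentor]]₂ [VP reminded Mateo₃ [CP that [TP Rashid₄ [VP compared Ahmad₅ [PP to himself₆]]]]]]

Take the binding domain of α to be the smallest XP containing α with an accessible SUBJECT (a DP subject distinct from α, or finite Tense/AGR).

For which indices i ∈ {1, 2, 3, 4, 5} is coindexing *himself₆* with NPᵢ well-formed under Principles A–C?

*himself* is an anaphor, so Principle A applies: it must be bound in its binding domain.
Binding domain of *himself₆*: the embedded TP, whose subject is Rashid₄.
*Diego₁* does not c-command the anaphor → cannot bind it.
*[Diego₁'s mentor]₂* c-commands the anaphor but is outside its binding domain → cannot satisfy Principle A.
*Mateo₃* c-commands the anaphor but is outside its binding domain → cannot satisfy Principle A.
*Rashid₄* c-commands the anaphor within its binding domain → licit binder.
*Ahmad₅* c-commands the anaphor within its binding domain → licit binder.

{4, 5}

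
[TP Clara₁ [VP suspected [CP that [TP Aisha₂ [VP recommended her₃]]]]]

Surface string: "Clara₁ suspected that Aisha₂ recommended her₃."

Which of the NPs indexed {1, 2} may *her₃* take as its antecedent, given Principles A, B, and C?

{1}

*her* is a pronoun, so Principle B applies: it must be free in its binding domain.
Binding domain of *her₃*: the embedded TP, whose subject is Aisha₂.
*Clara₁* c-commands the pronoun but from outside its binding domain, and is not c-commanded by it → coindexation permitted.
*Aisha₂* c-commands the pronoun within its binding domain → coindexation would violate Principle B.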